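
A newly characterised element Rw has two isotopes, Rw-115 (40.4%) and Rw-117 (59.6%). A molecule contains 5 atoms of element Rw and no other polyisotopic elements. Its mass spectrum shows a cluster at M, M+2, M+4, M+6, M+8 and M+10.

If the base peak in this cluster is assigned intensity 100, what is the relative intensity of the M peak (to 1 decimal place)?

3.1

Term probabilities: M 0.0108, M+2 0.0794, M+4 0.2342, M+6 0.3455, M+8 0.2549, M+10 0.0752. Base peak = M+6.
P(M+6) = C(5,3) × 0.404^2 × 0.596^3 = 10 × 0.163216 × 0.21170874 = 0.345543 (base)
P(M) = C(5,0) × 0.404^5 × 0.596^0 = 1 × 0.01076234 × 1.0000 = 0.010762
Relative intensity = 0.010762 / 0.345543 × 100 = 3.1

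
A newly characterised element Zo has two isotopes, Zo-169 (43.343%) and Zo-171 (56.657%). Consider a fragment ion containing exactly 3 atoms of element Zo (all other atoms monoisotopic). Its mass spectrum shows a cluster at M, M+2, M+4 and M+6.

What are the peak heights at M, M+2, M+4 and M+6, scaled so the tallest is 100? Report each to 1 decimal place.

Expanding (0.43343 + 0.56657)^3:
P(M) = 0.43343^3 = 0.081425
P(M+2) = 3 × 0.43343^2 × 0.56657^1 = 0.319310
P(M+4) = 3 × 0.43343^1 × 0.56657^2 = 0.417395
P(M+6) = 0.56657^3 = 0.181870
The M+4 peak is largest (0.417395); scaling to 100 gives 19.5 : 76.5 : 100.0 : 43.6.

19.5 : 76.5 : 100.0 : 43.6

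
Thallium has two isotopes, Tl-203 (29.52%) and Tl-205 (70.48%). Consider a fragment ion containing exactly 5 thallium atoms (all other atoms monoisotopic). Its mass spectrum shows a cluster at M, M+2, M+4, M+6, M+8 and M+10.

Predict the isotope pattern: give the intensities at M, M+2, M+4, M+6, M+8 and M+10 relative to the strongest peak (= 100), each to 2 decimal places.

Expanding (0.2952 + 0.7048)^5:
P(M) = 0.2952^5 = 0.002242
P(M+2) = 5 × 0.2952^4 × 0.7048^1 = 0.026761
P(M+4) = 10 × 0.2952^3 × 0.7048^2 = 0.127785
P(M+6) = 10 × 0.2952^2 × 0.7048^3 = 0.305092
P(M+8) = 5 × 0.2952^1 × 0.7048^4 = 0.364208
P(M+10) = 0.7048^5 = 0.173912
The M+8 peak is largest (0.364208); scaling to 100 gives 0.62 : 7.35 : 35.09 : 83.77 : 100.00 : 47.75.

0.62 : 7.35 : 35.09 : 83.77 : 100.00 : 47.75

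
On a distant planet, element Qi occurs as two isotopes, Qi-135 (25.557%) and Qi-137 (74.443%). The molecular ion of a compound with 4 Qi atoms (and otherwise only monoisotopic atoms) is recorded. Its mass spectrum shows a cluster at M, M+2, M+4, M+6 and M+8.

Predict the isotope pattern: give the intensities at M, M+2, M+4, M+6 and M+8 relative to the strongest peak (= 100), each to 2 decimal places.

The 4 Qi atoms are independent, so intensities follow the terms of (0.25557 + 0.74443)^4.
P(M) = 0.25557^4 = 0.004266
P(M+2) = 4 × 0.25557^3 × 0.74443^1 = 0.049707
P(M+4) = 6 × 0.25557^2 × 0.74443^2 = 0.217179
P(M+6) = 4 × 0.25557^1 × 0.74443^3 = 0.421737
P(M+8) = 0.74443^4 = 0.307111
The M+6 peak is largest (0.421737); scaling to 100 gives 1.01 : 11.79 : 51.50 : 100.00 : 72.82.

1.01 : 11.79 : 51.50 : 100.00 : 72.82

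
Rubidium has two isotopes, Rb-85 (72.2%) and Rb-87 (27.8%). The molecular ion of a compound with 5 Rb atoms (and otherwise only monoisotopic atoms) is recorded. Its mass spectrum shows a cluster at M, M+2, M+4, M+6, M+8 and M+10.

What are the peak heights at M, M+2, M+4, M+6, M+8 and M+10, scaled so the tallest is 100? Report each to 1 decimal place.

51.9 : 100.0 : 77.0 : 29.7 : 5.7 : 0.4

Each Rb atom is independently Rb-85 (p = 0.722) or Rb-87 (q = 0.278); the cluster is the binomial expansion (p + q)^5.
P(M) = 0.722^5 = 0.196194
P(M+2) = 5 × 0.722^4 × 0.278^1 = 0.377714
P(M+4) = 10 × 0.722^3 × 0.278^2 = 0.290872
P(M+6) = 10 × 0.722^2 × 0.278^3 = 0.111998
P(M+8) = 5 × 0.722^1 × 0.278^4 = 0.021562
P(M+10) = 0.278^5 = 0.001660
The M+2 peak is largest (0.377714); scaling to 100 gives 51.9 : 100.0 : 77.0 : 29.7 : 5.7 : 0.4.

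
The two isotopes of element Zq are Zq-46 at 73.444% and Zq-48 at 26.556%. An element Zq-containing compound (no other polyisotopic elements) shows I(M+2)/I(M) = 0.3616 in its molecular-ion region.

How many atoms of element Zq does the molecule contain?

1

The M+2/M ratio from n Zq atoms is n · q/p = n · 0.26556/0.73444.
n = 0.3616 × 0.73444/0.26556 = 1.00 ≈ 1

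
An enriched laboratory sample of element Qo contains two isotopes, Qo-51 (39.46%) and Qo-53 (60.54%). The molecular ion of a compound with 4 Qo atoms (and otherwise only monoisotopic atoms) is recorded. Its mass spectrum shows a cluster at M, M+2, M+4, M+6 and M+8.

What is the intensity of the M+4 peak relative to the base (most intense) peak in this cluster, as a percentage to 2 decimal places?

97.77%

Binomial terms of (0.3946 + 0.6054)^4: M 0.0242, M+2 0.1488, M+4 0.3424, M+6 0.3502, M+8 0.1343 → M+6 is the base peak.
P(M+6) = C(4,3) × 0.3946^1 × 0.6054^3 = 4 × 0.3946 × 0.22188465 = 0.350223 (base)
P(M+4) = C(4,2) × 0.3946^2 × 0.6054^2 = 6 × 0.15570916 × 0.36650916 = 0.342413
Relative intensity = 0.342413 / 0.350223 × 100 = 97.77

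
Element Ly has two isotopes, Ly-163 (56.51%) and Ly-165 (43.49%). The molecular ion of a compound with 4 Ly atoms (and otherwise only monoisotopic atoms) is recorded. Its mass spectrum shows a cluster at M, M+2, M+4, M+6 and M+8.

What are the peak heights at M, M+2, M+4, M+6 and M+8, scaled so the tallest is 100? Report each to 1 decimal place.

Expanding (0.5651 + 0.4349)^4:
P(M) = 0.5651^4 = 0.101977
P(M+2) = 4 × 0.5651^3 × 0.4349^1 = 0.313925
P(M+4) = 6 × 0.5651^2 × 0.4349^2 = 0.362394
P(M+6) = 4 × 0.5651^1 × 0.4349^3 = 0.185932
P(M+8) = 0.4349^4 = 0.035773
The M+4 peak is largest (0.362394); scaling to 100 gives 28.1 : 86.6 : 100.0 : 51.3 : 9.9.

28.1 : 86.6 : 100.0 : 51.3 : 9.9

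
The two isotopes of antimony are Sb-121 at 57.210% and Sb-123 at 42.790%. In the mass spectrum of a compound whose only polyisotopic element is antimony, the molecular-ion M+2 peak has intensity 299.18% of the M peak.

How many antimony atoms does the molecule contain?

4

The M+2/M ratio from n Sb atoms is n · q/p = n · 0.42790/0.57210.
n = 2.9918 × 0.57210/0.42790 = 4.00 ≈ 4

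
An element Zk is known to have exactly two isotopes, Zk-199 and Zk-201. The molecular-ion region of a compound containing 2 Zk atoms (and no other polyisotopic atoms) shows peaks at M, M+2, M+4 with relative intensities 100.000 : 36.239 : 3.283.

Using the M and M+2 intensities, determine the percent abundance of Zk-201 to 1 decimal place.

Let p = fractional abundance of Zk-199. I(M+2)/I(M) = [C(2,1)·p^1·(1−p)] / p^2 = 2·(1−p)/p = 36.239/100.000 = 0.3624
(1−p)/p = 0.3624/2 = 0.1812  ⇒  p = 1/(1 + 0.1812) = 0.8466
Zk-199: 84.7%, Zk-201: 15.3%.

15.3%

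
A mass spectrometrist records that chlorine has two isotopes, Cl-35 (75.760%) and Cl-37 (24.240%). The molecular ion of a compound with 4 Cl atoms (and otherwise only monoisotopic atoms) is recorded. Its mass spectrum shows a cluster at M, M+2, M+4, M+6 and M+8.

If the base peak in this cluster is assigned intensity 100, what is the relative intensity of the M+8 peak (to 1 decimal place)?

0.8

(0.75760 + 0.24240)^4 gives M 0.3294, M+2 0.4216, M+4 0.2023, M+6 0.0432, M+8 0.0035; the largest is M+2.
P(M+2) = C(4,1) × 0.75760^3 × 0.24240^1 = 4 × 0.4348304 × 0.2424 = 0.421612 (base)
P(M+8) = C(4,4) × 0.75760^0 × 0.24240^4 = 1 × 1.0000 × 0.00345247 = 0.003452
Relative intensity = 0.003452 / 0.421612 × 100 = 0.8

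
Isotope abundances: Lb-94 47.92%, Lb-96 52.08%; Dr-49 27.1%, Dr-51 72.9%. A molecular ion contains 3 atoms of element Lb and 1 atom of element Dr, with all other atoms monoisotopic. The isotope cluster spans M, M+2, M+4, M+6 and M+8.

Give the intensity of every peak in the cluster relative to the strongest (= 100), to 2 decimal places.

8.12 : 48.32 : 100.00 : 87.83 : 28.04

Element Lb pattern (n=3): 0.11003996 : 0.35877804 : 0.38992404 : 0.14125796
Element Dr pattern (n=1): 0.2710 : 0.7290
Convolve the two distributions (both contribute in 2-u steps):
  M: 0.11003996×0.2710 = 0.029821
  M+2: 0.11003996×0.7290 + 0.35877804×0.2710 = 0.177448
  M+4: 0.35877804×0.7290 + 0.38992404×0.2710 = 0.367219
  M+6: 0.38992404×0.7290 + 0.14125796×0.2710 = 0.322536
  M+8: 0.14125796×0.7290 = 0.102977
Scale to base peak (0.367219) = 100: 8.12 : 48.32 : 100.00 : 87.83 : 28.04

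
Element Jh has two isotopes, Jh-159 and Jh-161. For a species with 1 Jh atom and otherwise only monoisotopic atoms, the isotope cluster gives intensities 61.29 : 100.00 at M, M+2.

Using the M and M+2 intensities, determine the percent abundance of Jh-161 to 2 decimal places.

62.00%

Write p for the Jh-159 fraction. I(M+2)/I(M) = [C(1,1)·p^0·(1−p)] / p^1 = 1·(1−p)/p = 100.00/61.29 = 1.6316
(1−p)/p = 1.6316/1 = 1.6316  ⇒  p = 1/(1 + 1.6316) = 0.3800
Jh-159: 38.00%, Jh-161: 62.00%.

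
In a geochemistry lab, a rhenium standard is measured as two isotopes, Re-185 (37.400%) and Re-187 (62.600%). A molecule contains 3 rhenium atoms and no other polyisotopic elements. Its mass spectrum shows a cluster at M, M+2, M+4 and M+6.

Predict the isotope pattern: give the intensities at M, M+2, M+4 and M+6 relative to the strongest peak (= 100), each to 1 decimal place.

11.9 : 59.7 : 100.0 : 55.8

The 3 Re atoms are independent, so intensities follow the terms of (0.37400 + 0.62600)^3.
P(M) = 0.37400^3 = 0.052314
P(M+2) = 3 × 0.37400^2 × 0.62600^1 = 0.262687
P(M+4) = 3 × 0.37400^1 × 0.62600^2 = 0.439685
P(M+6) = 0.62600^3 = 0.245314
The M+4 peak is largest (0.439685); scaling to 100 gives 11.9 : 59.7 : 100.0 : 55.8.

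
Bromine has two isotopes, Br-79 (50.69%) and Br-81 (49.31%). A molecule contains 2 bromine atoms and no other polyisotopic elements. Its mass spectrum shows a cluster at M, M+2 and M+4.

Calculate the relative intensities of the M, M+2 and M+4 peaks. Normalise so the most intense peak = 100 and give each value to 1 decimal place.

51.4 : 100.0 : 48.6

Expanding (0.5069 + 0.4931)^2:
P(M) = 0.5069^2 = 0.256948
P(M+2) = 2 × 0.5069^1 × 0.4931^1 = 0.499905
P(M+4) = 0.4931^2 = 0.243148
The M+2 peak is largest (0.499905); scaling to 100 gives 51.4 : 100.0 : 48.6.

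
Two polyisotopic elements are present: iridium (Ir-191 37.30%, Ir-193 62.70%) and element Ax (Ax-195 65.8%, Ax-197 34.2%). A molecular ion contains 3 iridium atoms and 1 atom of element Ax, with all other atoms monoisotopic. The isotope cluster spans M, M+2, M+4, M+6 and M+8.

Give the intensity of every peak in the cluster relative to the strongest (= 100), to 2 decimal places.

9.01 : 50.12 : 100.00 : 82.50 : 22.24

Iridium pattern (n=3): 0.05189512 : 0.26170165 : 0.43991135 : 0.24649188
Element Ax pattern (n=1): 0.6580 : 0.3420
Convolve the two distributions (both contribute in 2-u steps):
  M: 0.05189512×0.6580 = 0.034147
  M+2: 0.05189512×0.3420 + 0.26170165×0.6580 = 0.189948
  M+4: 0.26170165×0.3420 + 0.43991135×0.6580 = 0.378964
  M+6: 0.43991135×0.3420 + 0.24649188×0.6580 = 0.312641
  M+8: 0.24649188×0.3420 = 0.084300
Scale to base peak (0.378964) = 100: 9.01 : 50.12 : 100.00 : 82.50 : 22.24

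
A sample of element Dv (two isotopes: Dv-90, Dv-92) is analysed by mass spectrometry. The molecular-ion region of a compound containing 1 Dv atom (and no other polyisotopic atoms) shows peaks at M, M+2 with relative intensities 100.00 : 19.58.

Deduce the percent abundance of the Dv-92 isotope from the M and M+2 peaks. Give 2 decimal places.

Write p for the Dv-90 fraction. I(M+2)/I(M) = [C(1,1)·p^0·(1−p)] / p^1 = 1·(1−p)/p = 19.58/100.00 = 0.1958
(1−p)/p = 0.1958/1 = 0.1958  ⇒  p = 1/(1 + 0.1958) = 0.8363
Dv-90: 83.63%, Dv-92: 16.37%.

16.37%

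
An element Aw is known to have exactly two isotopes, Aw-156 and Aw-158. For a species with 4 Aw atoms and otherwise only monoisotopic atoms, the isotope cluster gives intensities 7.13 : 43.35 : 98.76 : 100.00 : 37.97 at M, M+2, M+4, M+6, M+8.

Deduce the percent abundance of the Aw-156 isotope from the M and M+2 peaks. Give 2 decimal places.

39.68%

If p is the fraction of Aw that is Aw-156, then I(M+2)/I(M) = [C(4,1)·p^3·(1−p)] / p^4 = 4·(1−p)/p = 43.35/7.13 = 6.0799
(1−p)/p = 6.0799/4 = 1.5200  ⇒  p = 1/(1 + 1.5200) = 0.3968
Aw-156: 39.68%, Aw-158: 60.32%.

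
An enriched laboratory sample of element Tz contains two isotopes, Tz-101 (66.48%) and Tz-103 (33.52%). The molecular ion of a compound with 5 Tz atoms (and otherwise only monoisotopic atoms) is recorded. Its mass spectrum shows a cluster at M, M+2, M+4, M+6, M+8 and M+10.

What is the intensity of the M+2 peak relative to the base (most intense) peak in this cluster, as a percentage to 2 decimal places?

(0.6648 + 0.3352)^5 gives M 0.1299, M+2 0.3274, M+4 0.3301, M+6 0.1665, M+8 0.0420, M+10 0.0042; the largest is M+4.
P(M+4) = C(5,2) × 0.6648^3 × 0.3352^2 = 10 × 0.29381437 × 0.11235904 = 0.330127 (base)
P(M+2) = C(5,1) × 0.6648^4 × 0.3352^1 = 5 × 0.19532779 × 0.3352 = 0.327369
Relative intensity = 0.327369 / 0.330127 × 100 = 99.16

99.16%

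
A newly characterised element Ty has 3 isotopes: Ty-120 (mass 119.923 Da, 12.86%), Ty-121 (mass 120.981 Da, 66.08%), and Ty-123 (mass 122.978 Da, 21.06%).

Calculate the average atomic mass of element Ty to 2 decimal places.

121.27 Da

Ar = Σ fᵢ·mᵢ = 0.1286 × 119.923 + 0.6608 × 120.981 + 0.2106 × 122.978
= 15.4221 + 79.9442 + 25.8992 = 121.2655 Da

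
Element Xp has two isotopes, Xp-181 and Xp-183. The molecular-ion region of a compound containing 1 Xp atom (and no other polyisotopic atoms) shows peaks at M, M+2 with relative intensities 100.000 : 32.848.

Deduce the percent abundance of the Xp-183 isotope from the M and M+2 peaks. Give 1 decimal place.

24.7%

Let p = fractional abundance of Xp-181. I(M+2)/I(M) = [C(1,1)·p^0·(1−p)] / p^1 = 1·(1−p)/p = 32.848/100.000 = 0.3285
(1−p)/p = 0.3285/1 = 0.3285  ⇒  p = 1/(1 + 0.3285) = 0.7527
Xp-181: 75.3%, Xp-183: 24.7%.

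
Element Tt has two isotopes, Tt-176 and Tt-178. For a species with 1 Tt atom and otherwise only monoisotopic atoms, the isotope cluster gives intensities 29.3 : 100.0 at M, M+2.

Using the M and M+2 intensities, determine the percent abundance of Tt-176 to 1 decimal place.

22.7%

If p is the fraction of Tt that is Tt-176, then I(M+2)/I(M) = [C(1,1)·p^0·(1−p)] / p^1 = 1·(1−p)/p = 100.0/29.3 = 3.4130
(1−p)/p = 3.4130/1 = 3.4130  ⇒  p = 1/(1 + 3.4130) = 0.2266
Tt-176: 22.7%, Tt-178: 77.3%.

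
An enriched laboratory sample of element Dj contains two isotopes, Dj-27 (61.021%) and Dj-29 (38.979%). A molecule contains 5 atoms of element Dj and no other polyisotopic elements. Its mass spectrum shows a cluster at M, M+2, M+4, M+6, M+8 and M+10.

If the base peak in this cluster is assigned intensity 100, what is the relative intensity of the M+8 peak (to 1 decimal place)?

(0.61021 + 0.38979)^5 gives M 0.0846, M+2 0.2702, M+4 0.3452, M+6 0.2205, M+8 0.0704, M+10 0.0090; the largest is M+4.
P(M+4) = C(5,2) × 0.61021^3 × 0.38979^2 = 10 × 0.2272155 × 0.15193624 = 0.345223 (base)
P(M+8) = C(5,4) × 0.61021^1 × 0.38979^4 = 5 × 0.61021 × 0.02308462 = 0.070432
Relative intensity = 0.070432 / 0.345223 × 100 = 20.4

20.4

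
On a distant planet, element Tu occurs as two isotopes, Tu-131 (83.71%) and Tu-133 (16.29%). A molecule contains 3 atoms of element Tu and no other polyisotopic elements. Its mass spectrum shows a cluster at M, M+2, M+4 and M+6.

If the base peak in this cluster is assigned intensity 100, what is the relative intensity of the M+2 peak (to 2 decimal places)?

58.38

Term probabilities: M 0.5866, M+2 0.3424, M+4 0.0666, M+6 0.0043. Base peak = M.
P(M) = C(3,0) × 0.8371^3 × 0.1629^0 = 1 × 0.58658645 × 1.0000 = 0.586586 (base)
P(M+2) = C(3,1) × 0.8371^2 × 0.1629^1 = 3 × 0.70073641 × 0.1629 = 0.342450
Relative intensity = 0.342450 / 0.586586 × 100 = 58.38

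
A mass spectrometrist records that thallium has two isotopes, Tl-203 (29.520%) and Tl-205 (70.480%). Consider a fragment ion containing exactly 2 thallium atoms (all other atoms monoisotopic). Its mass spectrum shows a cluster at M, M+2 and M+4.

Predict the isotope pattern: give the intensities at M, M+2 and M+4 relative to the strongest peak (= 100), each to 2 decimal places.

The 2 Tl atoms are independent, so intensities follow the terms of (0.29520 + 0.70480)^2.
P(M) = 0.29520^2 = 0.087143
P(M+2) = 2 × 0.29520^1 × 0.70480^1 = 0.416114
P(M+4) = 0.70480^2 = 0.496743
The M+4 peak is largest (0.496743); scaling to 100 gives 17.54 : 83.77 : 100.00.

17.54 : 83.77 : 100.00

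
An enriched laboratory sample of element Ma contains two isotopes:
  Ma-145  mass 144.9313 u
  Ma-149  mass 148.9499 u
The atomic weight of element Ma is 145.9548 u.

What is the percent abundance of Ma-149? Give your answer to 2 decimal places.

Let x be the fractional abundance of Ma-145; then Ma-149 has abundance 1 − x.
144.9313·x + 148.9499·(1 − x) = 145.9548
(144.9313 − 148.9499)·x = 145.9548 − 148.9499
x = -2.9951 / -4.0186 = 0.74531 → 74.53% Ma-145, 25.47% Ma-149.

25.47%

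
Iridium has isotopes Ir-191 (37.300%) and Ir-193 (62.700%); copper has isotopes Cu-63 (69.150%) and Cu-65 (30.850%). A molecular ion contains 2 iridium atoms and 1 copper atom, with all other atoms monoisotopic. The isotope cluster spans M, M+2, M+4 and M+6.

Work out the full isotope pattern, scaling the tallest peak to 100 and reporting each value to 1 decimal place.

23.1 : 88.0 : 100.0 : 29.1

Iridium pattern (n=2): 0.139129 : 0.467742 : 0.393129
Copper pattern (n=1): 0.6915 : 0.3085
Convolve the two distributions (both contribute in 2-u steps):
  M: 0.139129×0.6915 = 0.096208
  M+2: 0.139129×0.3085 + 0.467742×0.6915 = 0.366365
  M+4: 0.467742×0.3085 + 0.393129×0.6915 = 0.416147
  M+6: 0.393129×0.3085 = 0.121280
Scale to base peak (0.416147) = 100: 23.1 : 88.0 : 100.0 : 29.1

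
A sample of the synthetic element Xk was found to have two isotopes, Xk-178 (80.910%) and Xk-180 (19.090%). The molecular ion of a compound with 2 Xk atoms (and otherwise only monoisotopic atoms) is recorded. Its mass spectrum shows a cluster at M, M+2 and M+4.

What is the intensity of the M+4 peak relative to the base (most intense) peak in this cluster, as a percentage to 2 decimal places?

5.57%

Term probabilities: M 0.6546, M+2 0.3089, M+4 0.0364. Base peak = M.
P(M) = C(2,0) × 0.80910^2 × 0.19090^0 = 1 × 0.65464281 × 1.0000 = 0.654643 (base)
P(M+4) = C(2,2) × 0.80910^0 × 0.19090^2 = 1 × 1.0000 × 0.03644281 = 0.036443
Relative intensity = 0.036443 / 0.654643 × 100 = 5.57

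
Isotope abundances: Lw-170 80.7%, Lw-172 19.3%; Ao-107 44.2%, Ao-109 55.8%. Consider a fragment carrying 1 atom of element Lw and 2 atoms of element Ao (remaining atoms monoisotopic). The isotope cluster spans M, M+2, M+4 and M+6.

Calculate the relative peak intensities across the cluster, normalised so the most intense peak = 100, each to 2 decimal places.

Element Lw pattern (n=1): 0.8070 : 0.1930
Element Ao pattern (n=2): 0.195364 : 0.493272 : 0.311364
Convolve the two distributions (both contribute in 2-u steps):
  M: 0.8070×0.195364 = 0.157659
  M+2: 0.8070×0.493272 + 0.1930×0.195364 = 0.435776
  M+4: 0.8070×0.311364 + 0.1930×0.493272 = 0.346472
  M+6: 0.1930×0.311364 = 0.060093
Scale to base peak (0.435776) = 100: 36.18 : 100.00 : 79.51 : 13.79

36.18 : 100.00 : 79.51 : 13.79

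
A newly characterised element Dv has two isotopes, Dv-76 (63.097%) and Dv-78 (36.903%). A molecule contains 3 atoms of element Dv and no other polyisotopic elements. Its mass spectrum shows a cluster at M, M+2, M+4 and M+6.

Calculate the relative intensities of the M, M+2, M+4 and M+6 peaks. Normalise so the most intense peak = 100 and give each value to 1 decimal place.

57.0 : 100.0 : 58.5 : 11.4

Expanding (0.63097 + 0.36903)^3:
P(M) = 0.63097^3 = 0.251204
P(M+2) = 3 × 0.63097^2 × 0.36903^1 = 0.440758
P(M+4) = 3 × 0.63097^1 × 0.36903^2 = 0.257782
P(M+6) = 0.36903^3 = 0.050256
The M+2 peak is largest (0.440758); scaling to 100 gives 57.0 : 100.0 : 58.5 : 11.4.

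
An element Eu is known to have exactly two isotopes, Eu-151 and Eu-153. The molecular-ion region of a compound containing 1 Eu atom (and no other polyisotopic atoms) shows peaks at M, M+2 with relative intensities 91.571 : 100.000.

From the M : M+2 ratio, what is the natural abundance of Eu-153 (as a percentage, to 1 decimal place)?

52.2%

Write p for the Eu-151 fraction. I(M+2)/I(M) = [C(1,1)·p^0·(1−p)] / p^1 = 1·(1−p)/p = 100.000/91.571 = 1.0920
(1−p)/p = 1.0920/1 = 1.0920  ⇒  p = 1/(1 + 1.0920) = 0.4780
Eu-151: 47.8%, Eu-153: 52.2%.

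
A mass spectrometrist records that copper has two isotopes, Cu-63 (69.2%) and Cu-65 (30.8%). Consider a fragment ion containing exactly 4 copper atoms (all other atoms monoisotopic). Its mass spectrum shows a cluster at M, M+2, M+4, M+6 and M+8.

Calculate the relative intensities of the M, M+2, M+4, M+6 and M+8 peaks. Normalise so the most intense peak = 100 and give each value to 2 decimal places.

The 4 Cu atoms are independent, so intensities follow the terms of (0.692 + 0.308)^4.
P(M) = 0.692^4 = 0.229311
P(M+2) = 4 × 0.692^3 × 0.308^1 = 0.408253
P(M+4) = 6 × 0.692^2 × 0.308^2 = 0.272562
P(M+6) = 4 × 0.692^1 × 0.308^3 = 0.080876
P(M+8) = 0.308^4 = 0.008999
The M+2 peak is largest (0.408253); scaling to 100 gives 56.17 : 100.00 : 66.76 : 19.81 : 2.20.

56.17 : 100.00 : 66.76 : 19.81 : 2.20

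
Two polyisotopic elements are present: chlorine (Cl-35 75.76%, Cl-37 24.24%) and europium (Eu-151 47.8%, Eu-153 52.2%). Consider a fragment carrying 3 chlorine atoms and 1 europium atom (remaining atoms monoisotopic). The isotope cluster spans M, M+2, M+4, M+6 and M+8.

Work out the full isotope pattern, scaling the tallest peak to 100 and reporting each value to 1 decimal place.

Chlorine pattern (n=3): 0.4348304 : 0.41738208 : 0.13354464 : 0.01424288
Europium pattern (n=1): 0.4780 : 0.5220
Convolve the two distributions (both contribute in 2-u steps):
  M: 0.4348304×0.4780 = 0.207849
  M+2: 0.4348304×0.5220 + 0.41738208×0.4780 = 0.426490
  M+4: 0.41738208×0.5220 + 0.13354464×0.4780 = 0.281708
  M+6: 0.13354464×0.5220 + 0.01424288×0.4780 = 0.076518
  M+8: 0.01424288×0.5220 = 0.007435
Scale to base peak (0.426490) = 100: 48.7 : 100.0 : 66.1 : 17.9 : 1.7

48.7 : 100.0 : 66.1 : 17.9 : 1.7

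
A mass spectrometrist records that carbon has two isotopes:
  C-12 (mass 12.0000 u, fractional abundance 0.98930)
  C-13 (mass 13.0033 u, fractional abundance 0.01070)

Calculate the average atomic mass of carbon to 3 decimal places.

12.011 u

Average mass = Σ (abundance × isotope mass) = 0.98930 × 12.0000 + 0.01070 × 13.0033
= 11.87160 + 0.13914 = 12.01074 u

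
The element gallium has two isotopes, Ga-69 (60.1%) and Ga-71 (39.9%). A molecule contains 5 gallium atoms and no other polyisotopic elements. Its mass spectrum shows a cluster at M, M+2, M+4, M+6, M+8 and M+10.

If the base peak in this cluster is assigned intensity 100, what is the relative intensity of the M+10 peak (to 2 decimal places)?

2.93

Binomial terms of (0.601 + 0.399)^5: M 0.0784, M+2 0.2603, M+4 0.3456, M+6 0.2294, M+8 0.0762, M+10 0.0101 → M+4 is the base peak.
P(M+4) = C(5,2) × 0.601^3 × 0.399^2 = 10 × 0.2170818 × 0.159201 = 0.345596 (base)
P(M+10) = C(5,5) × 0.601^0 × 0.399^5 = 1 × 1.0000 × 0.01011264 = 0.010113
Relative intensity = 0.010113 / 0.345596 × 100 = 2.93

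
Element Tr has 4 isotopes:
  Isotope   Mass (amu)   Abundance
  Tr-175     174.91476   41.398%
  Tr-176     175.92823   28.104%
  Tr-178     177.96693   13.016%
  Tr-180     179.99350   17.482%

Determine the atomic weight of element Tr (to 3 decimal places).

176.485 amu

The abundance-weighted mean is 0.41398 × 174.91476 + 0.28104 × 175.92823 + 0.13016 × 177.96693 + 0.17482 × 179.99350
= 72.411212 + 49.442870 + 23.164176 + 31.466464 = 176.484722 amu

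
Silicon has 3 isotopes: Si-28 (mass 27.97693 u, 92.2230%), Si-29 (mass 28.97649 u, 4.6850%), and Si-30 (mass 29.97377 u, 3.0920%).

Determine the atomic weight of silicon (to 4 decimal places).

Average mass = Σ (abundance × isotope mass) = 0.922230 × 27.97693 + 0.046850 × 28.97649 + 0.030920 × 29.97377
= 25.801164 + 1.357549 + 0.926789 = 28.085502 u

28.0855 u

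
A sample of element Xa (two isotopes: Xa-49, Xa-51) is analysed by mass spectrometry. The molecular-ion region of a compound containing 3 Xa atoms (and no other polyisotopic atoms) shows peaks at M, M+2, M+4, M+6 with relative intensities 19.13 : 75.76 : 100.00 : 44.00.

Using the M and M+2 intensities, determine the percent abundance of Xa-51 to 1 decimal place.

Write p for the Xa-49 fraction. I(M+2)/I(M) = [C(3,1)·p^2·(1−p)] / p^3 = 3·(1−p)/p = 75.76/19.13 = 3.9603
(1−p)/p = 3.9603/3 = 1.3201  ⇒  p = 1/(1 + 1.3201) = 0.4310
Xa-49: 43.1%, Xa-51: 56.9%.

56.9%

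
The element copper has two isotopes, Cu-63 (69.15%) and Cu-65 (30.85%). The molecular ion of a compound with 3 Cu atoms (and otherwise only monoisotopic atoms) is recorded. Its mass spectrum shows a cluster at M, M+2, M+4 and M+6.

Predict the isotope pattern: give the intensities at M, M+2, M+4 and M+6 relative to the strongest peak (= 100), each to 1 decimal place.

Expanding (0.6915 + 0.3085)^3:
P(M) = 0.6915^3 = 0.330656
P(M+2) = 3 × 0.6915^2 × 0.3085^1 = 0.442548
P(M+4) = 3 × 0.6915^1 × 0.3085^2 = 0.197435
P(M+6) = 0.3085^3 = 0.029361
The M+2 peak is largest (0.442548); scaling to 100 gives 74.7 : 100.0 : 44.6 : 6.6.

74.7 : 100.0 : 44.6 : 6.6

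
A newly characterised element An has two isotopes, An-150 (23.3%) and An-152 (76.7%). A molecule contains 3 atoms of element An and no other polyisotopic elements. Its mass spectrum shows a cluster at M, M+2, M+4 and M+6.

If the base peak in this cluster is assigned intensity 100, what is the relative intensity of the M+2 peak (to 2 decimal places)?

Binomial terms of (0.233 + 0.767)^3: M 0.0126, M+2 0.1249, M+4 0.4112, M+6 0.4512 → M+6 is the base peak.
P(M+6) = C(3,3) × 0.233^0 × 0.767^3 = 1 × 1.0000 × 0.45121766 = 0.451218 (base)
P(M+2) = C(3,1) × 0.233^2 × 0.767^1 = 3 × 0.054289 × 0.7670 = 0.124919
Relative intensity = 0.124919 / 0.451218 × 100 = 27.68

27.68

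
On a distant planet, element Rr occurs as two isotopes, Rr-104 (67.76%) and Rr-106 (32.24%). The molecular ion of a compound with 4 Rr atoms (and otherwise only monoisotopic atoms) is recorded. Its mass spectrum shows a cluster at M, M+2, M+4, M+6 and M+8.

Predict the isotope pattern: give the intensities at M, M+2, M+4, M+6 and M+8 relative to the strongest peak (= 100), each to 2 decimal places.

52.54 : 100.00 : 71.37 : 22.64 : 2.69

Expanding (0.6776 + 0.3224)^4:
P(M) = 0.6776^4 = 0.210811
P(M+2) = 4 × 0.6776^3 × 0.3224^1 = 0.401213
P(M+4) = 6 × 0.6776^2 × 0.3224^2 = 0.286344
P(M+6) = 4 × 0.6776^1 × 0.3224^3 = 0.090828
P(M+8) = 0.3224^4 = 0.010804
The M+2 peak is largest (0.401213); scaling to 100 gives 52.54 : 100.00 : 71.37 : 22.64 : 2.69.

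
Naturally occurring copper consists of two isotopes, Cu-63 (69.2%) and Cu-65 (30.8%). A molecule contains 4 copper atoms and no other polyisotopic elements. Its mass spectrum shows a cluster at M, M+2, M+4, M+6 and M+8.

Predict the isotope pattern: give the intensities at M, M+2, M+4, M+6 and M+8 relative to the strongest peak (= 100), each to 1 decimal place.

Each Cu atom is independently Cu-63 (p = 0.692) or Cu-65 (q = 0.308); the cluster is the binomial expansion (p + q)^4.
P(M) = 0.692^4 = 0.229311
P(M+2) = 4 × 0.692^3 × 0.308^1 = 0.408253
P(M+4) = 6 × 0.692^2 × 0.308^2 = 0.272562
P(M+6) = 4 × 0.692^1 × 0.308^3 = 0.080876
P(M+8) = 0.308^4 = 0.008999
The M+2 peak is largest (0.408253); scaling to 100 gives 56.2 : 100.0 : 66.8 : 19.8 : 2.2.

56.2 : 100.0 : 66.8 : 19.8 : 2.2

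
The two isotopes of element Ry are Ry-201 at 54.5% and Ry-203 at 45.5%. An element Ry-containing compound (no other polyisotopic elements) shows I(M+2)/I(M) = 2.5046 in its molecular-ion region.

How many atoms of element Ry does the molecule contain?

3

With n Ry atoms, P(M+2)/P(M) = C(n,1)·p^(n−1)q / p^n = n·q/p = n · 0.455/0.545.
n = 2.5046 × 0.545/0.455 = 3.00 ≈ 3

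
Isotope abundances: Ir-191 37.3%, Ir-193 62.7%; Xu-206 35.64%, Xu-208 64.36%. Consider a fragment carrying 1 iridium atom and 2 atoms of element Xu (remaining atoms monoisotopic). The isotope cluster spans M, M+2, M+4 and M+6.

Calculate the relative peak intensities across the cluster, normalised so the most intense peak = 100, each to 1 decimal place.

Iridium pattern (n=1): 0.3730 : 0.6270
Element Xu pattern (n=2): 0.12702096 : 0.45875808 : 0.41422096
Convolve the two distributions (both contribute in 2-u steps):
  M: 0.3730×0.12702096 = 0.047379
  M+2: 0.3730×0.45875808 + 0.6270×0.12702096 = 0.250759
  M+4: 0.3730×0.41422096 + 0.6270×0.45875808 = 0.442146
  M+6: 0.6270×0.41422096 = 0.259717
Scale to base peak (0.442146) = 100: 10.7 : 56.7 : 100.0 : 58.7

10.7 : 56.7 : 100.0 : 58.7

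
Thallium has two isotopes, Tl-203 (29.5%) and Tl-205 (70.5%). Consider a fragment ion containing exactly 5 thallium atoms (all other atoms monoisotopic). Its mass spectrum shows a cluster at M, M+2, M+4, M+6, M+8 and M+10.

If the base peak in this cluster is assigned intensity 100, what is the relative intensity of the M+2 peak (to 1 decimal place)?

7.3

Binomial terms of (0.295 + 0.705)^5: M 0.0022, M+2 0.0267, M+4 0.1276, M+6 0.3049, M+8 0.3644, M+10 0.1742 → M+8 is the base peak.
P(M+8) = C(5,4) × 0.295^1 × 0.705^4 = 5 × 0.2950 × 0.24703385 = 0.364375 (base)
P(M+2) = C(5,1) × 0.295^4 × 0.705^1 = 5 × 0.00757335 × 0.7050 = 0.026696
Relative intensity = 0.026696 / 0.364375 × 100 = 7.3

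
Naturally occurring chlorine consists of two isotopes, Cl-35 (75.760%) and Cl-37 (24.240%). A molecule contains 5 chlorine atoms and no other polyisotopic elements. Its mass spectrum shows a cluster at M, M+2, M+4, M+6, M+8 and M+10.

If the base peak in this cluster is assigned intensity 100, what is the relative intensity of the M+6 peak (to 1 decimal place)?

Binomial terms of (0.75760 + 0.24240)^5: M 0.2496, M+2 0.3993, M+4 0.2555, M+6 0.0817, M+8 0.0131, M+10 0.0008 → M+2 is the base peak.
P(M+2) = C(5,1) × 0.75760^4 × 0.24240^1 = 5 × 0.32942751 × 0.2424 = 0.399266 (base)
P(M+6) = C(5,3) × 0.75760^2 × 0.24240^3 = 10 × 0.57395776 × 0.01424288 = 0.081748
Relative intensity = 0.081748 / 0.399266 × 100 = 20.5

20.5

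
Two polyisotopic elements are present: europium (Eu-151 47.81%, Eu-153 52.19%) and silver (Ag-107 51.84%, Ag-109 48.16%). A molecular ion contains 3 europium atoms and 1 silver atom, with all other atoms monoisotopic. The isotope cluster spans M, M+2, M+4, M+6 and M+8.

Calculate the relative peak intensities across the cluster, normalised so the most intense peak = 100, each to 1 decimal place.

15.1 : 63.5 : 100.0 : 69.8 : 18.3

Europium pattern (n=3): 0.10928391 : 0.3578871 : 0.39067407 : 0.14215492
Silver pattern (n=1): 0.5184 : 0.4816
Convolve the two distributions (both contribute in 2-u steps):
  M: 0.10928391×0.5184 = 0.056653
  M+2: 0.10928391×0.4816 + 0.3578871×0.5184 = 0.238160
  M+4: 0.3578871×0.4816 + 0.39067407×0.5184 = 0.374884
  M+6: 0.39067407×0.4816 + 0.14215492×0.5184 = 0.261842
  M+8: 0.14215492×0.4816 = 0.068462
Scale to base peak (0.374884) = 100: 15.1 : 63.5 : 100.0 : 69.8 : 18.3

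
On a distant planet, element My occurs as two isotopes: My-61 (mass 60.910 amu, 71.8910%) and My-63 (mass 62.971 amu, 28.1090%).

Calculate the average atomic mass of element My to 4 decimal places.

The abundance-weighted mean is 0.718910 × 60.910 + 0.281090 × 62.971
= 43.78881 + 17.70052 = 61.48933 amu

61.4893 amu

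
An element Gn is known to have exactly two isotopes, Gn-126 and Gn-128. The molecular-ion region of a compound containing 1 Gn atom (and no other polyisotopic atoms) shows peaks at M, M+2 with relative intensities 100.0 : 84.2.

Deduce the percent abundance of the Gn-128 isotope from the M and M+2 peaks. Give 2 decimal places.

45.71%

Let p = fractional abundance of Gn-126. I(M+2)/I(M) = [C(1,1)·p^0·(1−p)] / p^1 = 1·(1−p)/p = 84.2/100.0 = 0.8420
(1−p)/p = 0.8420/1 = 0.8420  ⇒  p = 1/(1 + 0.8420) = 0.5429
Gn-126: 54.29%, Gn-128: 45.71%.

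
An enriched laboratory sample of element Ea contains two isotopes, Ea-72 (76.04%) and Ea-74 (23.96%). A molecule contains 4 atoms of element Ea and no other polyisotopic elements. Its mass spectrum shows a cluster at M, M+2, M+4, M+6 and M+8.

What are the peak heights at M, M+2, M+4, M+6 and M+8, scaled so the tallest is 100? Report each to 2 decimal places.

Each Ea atom is independently Ea-72 (p = 0.7604) or Ea-74 (q = 0.2396); the cluster is the binomial expansion (p + q)^4.
P(M) = 0.7604^4 = 0.334325
P(M+2) = 4 × 0.7604^3 × 0.2396^1 = 0.421379
P(M+4) = 6 × 0.7604^2 × 0.2396^2 = 0.199163
P(M+6) = 4 × 0.7604^1 × 0.2396^3 = 0.041837
P(M+8) = 0.2396^4 = 0.003296
The M+2 peak is largest (0.421379); scaling to 100 gives 79.34 : 100.00 : 47.26 : 9.93 : 0.78.

79.34 : 100.00 : 47.26 : 9.93 : 0.78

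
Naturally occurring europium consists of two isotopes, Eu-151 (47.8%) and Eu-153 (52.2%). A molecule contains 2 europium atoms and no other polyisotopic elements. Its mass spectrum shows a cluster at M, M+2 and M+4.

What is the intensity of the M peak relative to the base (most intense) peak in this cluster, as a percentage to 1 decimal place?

45.8%

Binomial terms of (0.478 + 0.522)^2: M 0.2285, M+2 0.4990, M+4 0.2725 → M+2 is the base peak.
P(M+2) = C(2,1) × 0.478^1 × 0.522^1 = 2 × 0.4780 × 0.5220 = 0.499032 (base)
P(M) = C(2,0) × 0.478^2 × 0.522^0 = 1 × 0.228484 × 1.0000 = 0.228484
Relative intensity = 0.228484 / 0.499032 × 100 = 45.8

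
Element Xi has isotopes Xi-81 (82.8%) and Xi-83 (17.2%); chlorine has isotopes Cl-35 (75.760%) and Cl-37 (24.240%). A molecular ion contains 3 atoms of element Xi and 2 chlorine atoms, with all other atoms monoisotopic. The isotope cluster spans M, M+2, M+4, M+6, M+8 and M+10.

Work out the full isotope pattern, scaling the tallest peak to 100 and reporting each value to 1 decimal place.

Element Xi pattern (n=3): 0.56766355 : 0.35376134 : 0.07348666 : 0.00508845
Chlorine pattern (n=2): 0.57395776 : 0.36728448 : 0.05875776
Convolve the two distributions (both contribute in 2-u steps):
  M: 0.56766355×0.57395776 = 0.325815
  M+2: 0.56766355×0.36728448 + 0.35376134×0.57395776 = 0.411538
  M+4: 0.56766355×0.05875776 + 0.35376134×0.36728448 + 0.07348666×0.57395776 = 0.205464
  M+6: 0.35376134×0.05875776 + 0.07348666×0.36728448 + 0.00508845×0.57395776 = 0.050697
  M+8: 0.07348666×0.05875776 + 0.00508845×0.36728448 = 0.006187
  M+10: 0.00508845×0.05875776 = 0.000299
Scale to base peak (0.411538) = 100: 79.2 : 100.0 : 49.9 : 12.3 : 1.5 : 0.1

79.2 : 100.0 : 49.9 : 12.3 : 1.5 : 0.1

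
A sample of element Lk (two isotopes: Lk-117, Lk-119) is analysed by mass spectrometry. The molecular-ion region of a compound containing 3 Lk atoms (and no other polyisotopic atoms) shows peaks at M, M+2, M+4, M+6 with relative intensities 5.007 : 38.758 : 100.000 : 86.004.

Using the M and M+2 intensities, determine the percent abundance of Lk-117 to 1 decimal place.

Let p = fractional abundance of Lk-117. I(M+2)/I(M) = [C(3,1)·p^2·(1−p)] / p^3 = 3·(1−p)/p = 38.758/5.007 = 7.7408
(1−p)/p = 7.7408/3 = 2.5803  ⇒  p = 1/(1 + 2.5803) = 0.2793
Lk-117: 27.9%, Lk-119: 72.1%.

27.9%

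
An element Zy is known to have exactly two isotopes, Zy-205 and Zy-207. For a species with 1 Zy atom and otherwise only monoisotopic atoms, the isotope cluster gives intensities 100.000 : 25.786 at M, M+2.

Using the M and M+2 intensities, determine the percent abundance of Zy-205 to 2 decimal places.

Let p = fractional abundance of Zy-205. I(M+2)/I(M) = [C(1,1)·p^0·(1−p)] / p^1 = 1·(1−p)/p = 25.786/100.000 = 0.2579
(1−p)/p = 0.2579/1 = 0.2579  ⇒  p = 1/(1 + 0.2579) = 0.7950
Zy-205: 79.50%, Zy-207: 20.50%.

79.50%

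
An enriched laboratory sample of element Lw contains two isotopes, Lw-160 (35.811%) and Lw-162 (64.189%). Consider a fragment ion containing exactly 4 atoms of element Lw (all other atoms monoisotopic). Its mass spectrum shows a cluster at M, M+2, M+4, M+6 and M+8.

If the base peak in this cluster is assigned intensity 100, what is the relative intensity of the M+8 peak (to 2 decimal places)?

Binomial terms of (0.35811 + 0.64189)^4: M 0.0164, M+2 0.1179, M+4 0.3170, M+6 0.3788, M+8 0.1698 → M+6 is the base peak.
P(M+6) = C(4,3) × 0.35811^1 × 0.64189^3 = 4 × 0.35811 × 0.2644733 = 0.378842 (base)
P(M+8) = C(4,4) × 0.35811^0 × 0.64189^4 = 1 × 1.0000 × 0.16976276 = 0.169763
Relative intensity = 0.169763 / 0.378842 × 100 = 44.81

44.81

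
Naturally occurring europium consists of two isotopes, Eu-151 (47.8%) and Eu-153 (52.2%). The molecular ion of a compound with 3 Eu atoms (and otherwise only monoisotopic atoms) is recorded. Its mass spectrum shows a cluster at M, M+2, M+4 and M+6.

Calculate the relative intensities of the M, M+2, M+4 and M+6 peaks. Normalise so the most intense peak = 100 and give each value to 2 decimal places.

27.95 : 91.57 : 100.00 : 36.40

Each Eu atom is independently Eu-151 (p = 0.478) or Eu-153 (q = 0.522); the cluster is the binomial expansion (p + q)^3.
P(M) = 0.478^3 = 0.109215
P(M+2) = 3 × 0.478^2 × 0.522^1 = 0.357806
P(M+4) = 3 × 0.478^1 × 0.522^2 = 0.390742
P(M+6) = 0.522^3 = 0.142237
The M+4 peak is largest (0.390742); scaling to 100 gives 27.95 : 91.57 : 100.00 : 36.40.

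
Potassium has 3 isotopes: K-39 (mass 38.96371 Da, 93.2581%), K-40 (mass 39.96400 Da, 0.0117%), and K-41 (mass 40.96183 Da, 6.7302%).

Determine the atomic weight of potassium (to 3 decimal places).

39.098 Da

Ar = Σ fᵢ·mᵢ = 0.932581 × 38.96371 + 0.000117 × 39.96400 + 0.067302 × 40.96183
= 36.336816 + 0.004676 + 2.756813 = 39.098305 Da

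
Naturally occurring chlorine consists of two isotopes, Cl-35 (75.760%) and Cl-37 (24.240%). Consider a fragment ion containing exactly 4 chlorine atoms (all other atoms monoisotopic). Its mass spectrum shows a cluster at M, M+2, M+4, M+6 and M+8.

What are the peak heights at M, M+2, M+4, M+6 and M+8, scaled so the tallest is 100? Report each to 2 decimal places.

Each Cl atom is independently Cl-35 (p = 0.75760) or Cl-37 (q = 0.24240); the cluster is the binomial expansion (p + q)^4.
P(M) = 0.75760^4 = 0.329428
P(M+2) = 4 × 0.75760^3 × 0.24240^1 = 0.421612
P(M+4) = 6 × 0.75760^2 × 0.24240^2 = 0.202347
P(M+6) = 4 × 0.75760^1 × 0.24240^3 = 0.043162
P(M+8) = 0.24240^4 = 0.003452
The M+2 peak is largest (0.421612); scaling to 100 gives 78.14 : 100.00 : 47.99 : 10.24 : 0.82.

78.14 : 100.00 : 47.99 : 10.24 : 0.82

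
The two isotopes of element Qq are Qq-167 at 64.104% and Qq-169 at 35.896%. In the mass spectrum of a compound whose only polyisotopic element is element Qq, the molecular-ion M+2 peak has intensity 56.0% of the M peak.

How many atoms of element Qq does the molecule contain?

The M+2/M ratio from n Qq atoms is n · q/p = n · 0.35896/0.64104.
n = 0.560 × 0.64104/0.35896 = 1.00 ≈ 1

1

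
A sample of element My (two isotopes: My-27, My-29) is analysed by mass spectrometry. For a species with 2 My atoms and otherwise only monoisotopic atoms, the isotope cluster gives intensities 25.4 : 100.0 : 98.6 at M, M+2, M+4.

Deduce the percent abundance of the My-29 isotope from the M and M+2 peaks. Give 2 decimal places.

If p is the fraction of My that is My-27, then I(M+2)/I(M) = [C(2,1)·p^1·(1−p)] / p^2 = 2·(1−p)/p = 100.0/25.4 = 3.9370
(1−p)/p = 3.9370/2 = 1.9685  ⇒  p = 1/(1 + 1.9685) = 0.3369
My-27: 33.69%, My-29: 66.31%.

66.31%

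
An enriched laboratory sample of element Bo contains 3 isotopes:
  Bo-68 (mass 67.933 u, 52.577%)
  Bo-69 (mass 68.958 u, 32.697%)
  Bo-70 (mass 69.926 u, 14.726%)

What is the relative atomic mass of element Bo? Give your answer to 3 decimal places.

The abundance-weighted mean is 0.52577 × 67.933 + 0.32697 × 68.958 + 0.14726 × 69.926
= 35.7171 + 22.5472 + 10.2973 = 68.5616 u

68.562 u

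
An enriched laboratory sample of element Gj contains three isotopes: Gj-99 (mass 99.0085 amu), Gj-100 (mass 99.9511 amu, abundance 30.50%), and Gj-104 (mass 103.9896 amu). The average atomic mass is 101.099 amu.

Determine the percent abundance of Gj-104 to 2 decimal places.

36.20%

The remaining 69.50% is split between Gj-99 (fraction x) and Gj-104 (fraction 0.6950 − x).
Substituting: 99.0085x + 103.9896(0.6950 − x) = 70.6139145
(99.0085 − 103.9896)x = -1.6588575  ⇒  x = 0.33303, y = 0.36197
Gj-99: 33.30%, Gj-104: 36.20%.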